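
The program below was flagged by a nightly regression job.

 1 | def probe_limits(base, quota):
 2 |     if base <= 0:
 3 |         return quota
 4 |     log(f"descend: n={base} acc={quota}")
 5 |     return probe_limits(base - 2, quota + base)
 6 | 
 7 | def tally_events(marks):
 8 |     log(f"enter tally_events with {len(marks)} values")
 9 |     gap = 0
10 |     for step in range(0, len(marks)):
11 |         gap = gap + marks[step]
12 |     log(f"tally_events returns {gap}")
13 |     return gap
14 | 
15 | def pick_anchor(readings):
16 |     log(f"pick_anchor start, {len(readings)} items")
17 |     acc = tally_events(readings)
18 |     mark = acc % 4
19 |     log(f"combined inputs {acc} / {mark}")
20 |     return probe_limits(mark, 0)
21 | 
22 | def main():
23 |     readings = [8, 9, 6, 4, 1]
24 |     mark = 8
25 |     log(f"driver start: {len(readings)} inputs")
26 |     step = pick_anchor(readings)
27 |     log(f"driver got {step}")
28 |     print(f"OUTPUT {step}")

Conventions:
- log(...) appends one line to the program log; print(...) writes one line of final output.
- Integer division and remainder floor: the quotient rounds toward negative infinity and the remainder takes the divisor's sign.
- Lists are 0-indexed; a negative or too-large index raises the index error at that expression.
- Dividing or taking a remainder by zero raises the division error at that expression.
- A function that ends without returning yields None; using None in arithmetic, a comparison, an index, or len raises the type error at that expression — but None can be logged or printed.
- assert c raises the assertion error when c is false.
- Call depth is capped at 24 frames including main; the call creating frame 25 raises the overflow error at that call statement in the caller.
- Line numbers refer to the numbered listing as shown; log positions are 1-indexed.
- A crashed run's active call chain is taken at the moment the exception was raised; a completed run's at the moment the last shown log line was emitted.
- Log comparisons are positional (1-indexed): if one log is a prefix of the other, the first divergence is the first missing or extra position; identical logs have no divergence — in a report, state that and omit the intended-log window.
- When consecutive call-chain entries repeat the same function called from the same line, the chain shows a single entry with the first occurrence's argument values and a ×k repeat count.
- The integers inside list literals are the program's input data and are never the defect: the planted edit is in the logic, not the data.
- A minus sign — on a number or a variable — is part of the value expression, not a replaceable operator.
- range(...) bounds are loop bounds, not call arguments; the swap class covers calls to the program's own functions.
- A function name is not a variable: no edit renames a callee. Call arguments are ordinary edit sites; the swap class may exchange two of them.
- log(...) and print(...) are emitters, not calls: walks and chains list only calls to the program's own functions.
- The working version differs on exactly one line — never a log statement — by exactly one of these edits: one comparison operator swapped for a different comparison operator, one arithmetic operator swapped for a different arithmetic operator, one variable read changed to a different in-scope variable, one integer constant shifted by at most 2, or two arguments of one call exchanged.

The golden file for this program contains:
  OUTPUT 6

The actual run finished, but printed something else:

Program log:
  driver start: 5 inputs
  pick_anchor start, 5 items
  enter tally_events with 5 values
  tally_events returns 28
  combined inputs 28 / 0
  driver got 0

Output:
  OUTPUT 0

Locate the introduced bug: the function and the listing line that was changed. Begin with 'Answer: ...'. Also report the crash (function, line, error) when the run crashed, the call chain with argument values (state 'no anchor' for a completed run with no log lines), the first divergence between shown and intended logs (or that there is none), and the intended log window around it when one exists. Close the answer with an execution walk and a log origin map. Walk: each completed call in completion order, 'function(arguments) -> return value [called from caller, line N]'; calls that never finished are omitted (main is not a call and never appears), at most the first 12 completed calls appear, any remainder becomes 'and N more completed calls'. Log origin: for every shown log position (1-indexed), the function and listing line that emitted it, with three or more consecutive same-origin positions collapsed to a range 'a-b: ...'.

Answer: the defect is in pick_anchor at line 18.
Key observation: Everything matches until log position 5, which reads 'combined inputs 28 / 0' in place of 'combined inputs 28 / 4'.
Call chain: main.
First divergence: position 5 — shown 'combined inputs 28 / 0', intended 'combined inputs 28 / 4'.
Intended log window:
  3: enter tally_events with 5 values
  4: tally_events returns 28
  5: combined inputs 28 / 4
  6: descend: n=4 acc=0
Execution walk:
  tally_events([8, 9, 6, 4, 1]) -> 28  [called from pick_anchor, line 17]
  probe_limits(0, 0) -> 0  [called from pick_anchor, line 20]
  pick_anchor([8, 9, 6, 4, 1]) -> 0  [called from main, line 26]
Log line origins:
  1: logged in main at line 25
  2: logged in pick_anchor at line 16
  3: logged in tally_events at line 8
  4: logged in tally_events at line 12
  5: logged in pick_anchor at line 19
  6: logged in main at line 27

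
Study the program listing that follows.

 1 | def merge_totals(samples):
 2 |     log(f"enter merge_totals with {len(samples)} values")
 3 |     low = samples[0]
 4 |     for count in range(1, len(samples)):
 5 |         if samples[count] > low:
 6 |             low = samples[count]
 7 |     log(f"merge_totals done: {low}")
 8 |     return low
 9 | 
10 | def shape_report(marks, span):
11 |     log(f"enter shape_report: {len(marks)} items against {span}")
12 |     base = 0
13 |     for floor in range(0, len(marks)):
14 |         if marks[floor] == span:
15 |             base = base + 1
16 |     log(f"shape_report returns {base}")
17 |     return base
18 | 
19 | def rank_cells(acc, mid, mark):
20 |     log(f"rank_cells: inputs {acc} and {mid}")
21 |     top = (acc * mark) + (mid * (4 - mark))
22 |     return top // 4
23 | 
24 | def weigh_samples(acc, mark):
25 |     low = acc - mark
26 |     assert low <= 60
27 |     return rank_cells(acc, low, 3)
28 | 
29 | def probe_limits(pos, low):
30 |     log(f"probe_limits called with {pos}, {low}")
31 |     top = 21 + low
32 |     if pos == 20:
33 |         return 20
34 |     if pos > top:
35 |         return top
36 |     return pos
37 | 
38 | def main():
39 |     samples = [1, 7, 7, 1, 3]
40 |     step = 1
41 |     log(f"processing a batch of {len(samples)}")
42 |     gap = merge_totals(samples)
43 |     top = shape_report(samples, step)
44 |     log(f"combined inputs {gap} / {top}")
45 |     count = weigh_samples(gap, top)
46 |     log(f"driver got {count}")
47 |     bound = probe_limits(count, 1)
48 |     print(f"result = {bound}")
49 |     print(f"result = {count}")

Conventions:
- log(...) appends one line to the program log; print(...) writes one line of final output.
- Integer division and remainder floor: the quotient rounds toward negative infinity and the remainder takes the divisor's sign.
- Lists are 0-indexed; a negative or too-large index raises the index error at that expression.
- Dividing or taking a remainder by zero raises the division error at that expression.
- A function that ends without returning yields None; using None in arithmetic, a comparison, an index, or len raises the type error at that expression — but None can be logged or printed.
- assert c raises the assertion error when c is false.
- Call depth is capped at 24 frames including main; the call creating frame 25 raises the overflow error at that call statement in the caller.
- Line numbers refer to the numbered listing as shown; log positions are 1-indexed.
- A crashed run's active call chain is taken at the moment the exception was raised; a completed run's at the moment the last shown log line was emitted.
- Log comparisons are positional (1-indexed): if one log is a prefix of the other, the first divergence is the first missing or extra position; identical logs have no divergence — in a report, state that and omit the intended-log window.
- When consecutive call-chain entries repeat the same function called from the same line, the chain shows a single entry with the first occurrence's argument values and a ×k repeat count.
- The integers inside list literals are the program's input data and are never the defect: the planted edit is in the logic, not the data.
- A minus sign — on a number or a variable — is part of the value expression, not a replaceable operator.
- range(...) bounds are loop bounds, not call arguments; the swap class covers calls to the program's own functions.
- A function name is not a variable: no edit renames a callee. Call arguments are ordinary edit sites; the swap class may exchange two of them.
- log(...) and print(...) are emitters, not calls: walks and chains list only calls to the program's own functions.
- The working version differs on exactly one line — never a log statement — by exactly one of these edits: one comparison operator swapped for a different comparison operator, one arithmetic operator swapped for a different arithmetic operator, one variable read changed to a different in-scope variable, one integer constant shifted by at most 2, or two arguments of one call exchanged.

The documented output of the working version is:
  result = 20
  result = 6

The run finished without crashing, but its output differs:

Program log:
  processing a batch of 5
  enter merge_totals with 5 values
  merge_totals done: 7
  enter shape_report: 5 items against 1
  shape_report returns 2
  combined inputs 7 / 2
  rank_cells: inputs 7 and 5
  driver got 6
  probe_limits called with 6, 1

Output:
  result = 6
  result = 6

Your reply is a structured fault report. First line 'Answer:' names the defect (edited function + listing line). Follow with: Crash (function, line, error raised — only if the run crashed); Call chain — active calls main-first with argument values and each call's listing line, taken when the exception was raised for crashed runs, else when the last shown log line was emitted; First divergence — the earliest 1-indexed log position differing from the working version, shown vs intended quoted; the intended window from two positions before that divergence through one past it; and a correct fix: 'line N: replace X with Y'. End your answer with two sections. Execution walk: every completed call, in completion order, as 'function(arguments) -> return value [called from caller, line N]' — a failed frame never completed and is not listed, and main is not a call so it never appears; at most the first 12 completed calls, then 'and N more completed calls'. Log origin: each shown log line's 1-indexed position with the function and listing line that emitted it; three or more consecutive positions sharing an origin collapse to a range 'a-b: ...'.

Answer: the defect is in probe_limits at line 32.
Core observation: The logs agree in full; only the final output differs.
Call chain: main -> probe_limits(6, 1) (called at line 47).
First divergence: none (the log streams are identical).
Execution walk:
  merge_totals([1, 7, 7, 1, 3]) -> 7  [called from main, line 42]
  shape_report([1, 7, 7, 1, 3], 1) -> 2  [called from main, line 43]
  rank_cells(7, 5, 3) -> 6  [called from weigh_samples, line 27]
  weigh_samples(7, 2) -> 6  [called from main, line 45]
  probe_limits(6, 1) -> 6  [called from main, line 47]
Log origin:
  1: emitted by main (line 41)
  2: emitted by merge_totals (line 2)
  3: emitted by merge_totals (line 7)
  4: emitted by shape_report (line 11)
  5: emitted by shape_report (line 16)
  6: emitted by main (line 44)
  7: emitted by rank_cells (line 20)
  8: emitted by main (line 46)
  9: emitted by probe_limits (line 30)
A correct fix: line 32: replace `==` with `<`.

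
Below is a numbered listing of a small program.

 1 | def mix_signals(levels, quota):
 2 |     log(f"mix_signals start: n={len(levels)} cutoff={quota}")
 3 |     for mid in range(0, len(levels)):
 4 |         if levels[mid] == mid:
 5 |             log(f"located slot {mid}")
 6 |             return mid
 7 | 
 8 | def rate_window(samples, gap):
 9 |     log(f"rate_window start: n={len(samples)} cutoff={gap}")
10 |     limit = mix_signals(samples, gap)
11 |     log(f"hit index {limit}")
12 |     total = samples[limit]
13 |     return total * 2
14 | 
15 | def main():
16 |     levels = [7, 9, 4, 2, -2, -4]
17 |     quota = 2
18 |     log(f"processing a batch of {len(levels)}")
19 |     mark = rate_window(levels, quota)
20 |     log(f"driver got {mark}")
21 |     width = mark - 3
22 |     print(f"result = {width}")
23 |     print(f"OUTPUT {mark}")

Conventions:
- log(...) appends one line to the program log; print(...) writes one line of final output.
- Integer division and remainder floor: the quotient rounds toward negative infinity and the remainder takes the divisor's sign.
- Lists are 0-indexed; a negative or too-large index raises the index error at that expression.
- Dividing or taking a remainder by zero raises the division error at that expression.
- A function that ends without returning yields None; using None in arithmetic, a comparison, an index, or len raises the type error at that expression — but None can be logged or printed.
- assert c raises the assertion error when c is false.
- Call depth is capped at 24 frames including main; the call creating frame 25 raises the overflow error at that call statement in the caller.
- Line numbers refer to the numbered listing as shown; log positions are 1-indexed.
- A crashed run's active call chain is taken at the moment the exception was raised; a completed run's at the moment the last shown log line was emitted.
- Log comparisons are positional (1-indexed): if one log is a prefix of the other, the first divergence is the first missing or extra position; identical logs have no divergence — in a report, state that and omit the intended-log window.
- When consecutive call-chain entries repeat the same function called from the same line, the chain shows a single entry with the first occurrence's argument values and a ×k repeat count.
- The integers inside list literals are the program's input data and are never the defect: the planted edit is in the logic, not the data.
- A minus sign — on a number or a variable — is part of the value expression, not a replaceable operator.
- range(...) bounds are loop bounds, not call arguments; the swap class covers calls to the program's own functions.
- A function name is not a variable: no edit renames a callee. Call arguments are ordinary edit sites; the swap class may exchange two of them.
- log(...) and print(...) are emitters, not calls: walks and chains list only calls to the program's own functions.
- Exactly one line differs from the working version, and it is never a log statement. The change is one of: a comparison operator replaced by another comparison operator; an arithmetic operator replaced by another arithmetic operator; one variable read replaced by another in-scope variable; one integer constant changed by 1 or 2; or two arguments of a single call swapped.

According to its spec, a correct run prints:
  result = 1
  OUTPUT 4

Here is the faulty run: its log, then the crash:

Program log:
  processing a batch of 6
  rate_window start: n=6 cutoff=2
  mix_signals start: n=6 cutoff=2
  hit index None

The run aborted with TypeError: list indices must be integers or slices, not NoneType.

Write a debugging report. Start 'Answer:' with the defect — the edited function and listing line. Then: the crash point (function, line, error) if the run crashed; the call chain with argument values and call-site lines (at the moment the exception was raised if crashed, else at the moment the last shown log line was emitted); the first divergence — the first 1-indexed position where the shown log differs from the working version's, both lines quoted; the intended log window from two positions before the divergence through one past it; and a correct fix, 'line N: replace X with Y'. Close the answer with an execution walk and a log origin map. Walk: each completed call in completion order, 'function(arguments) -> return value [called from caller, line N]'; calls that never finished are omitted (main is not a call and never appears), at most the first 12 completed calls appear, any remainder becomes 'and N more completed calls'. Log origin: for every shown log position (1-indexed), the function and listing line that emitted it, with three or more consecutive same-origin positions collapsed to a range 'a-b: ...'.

Answer: the defect is in mix_signals at line 4.
Key observation: At log position 4 the runs split — shown 'hit index None', but the working version logs 'located slot 3'.
Crash: rate_window, line 12, TypeError.
Call chain: main -> rate_window([7, 9, 4, 2, -2, -4], 2) (called at line 19).
First divergence: at position 4 the run shows 'hit index None' where the working version logs 'located slot 3'.
Intended log window:
  2: rate_window start: n=6 cutoff=2
  3: mix_signals start: n=6 cutoff=2
  4: located slot 3
  5: hit index 3
Execution walk:
  mix_signals([7, 9, 4, 2, -2, -4], 2) -> None  [called from rate_window, line 10]
Log origin:
  1: from main, line 18
  2: from rate_window, line 9
  3: from mix_signals, line 2
  4: from rate_window, line 11
A correct fix: line 4: replace `levels[mid] == mid` with `levels[mid] == quota`.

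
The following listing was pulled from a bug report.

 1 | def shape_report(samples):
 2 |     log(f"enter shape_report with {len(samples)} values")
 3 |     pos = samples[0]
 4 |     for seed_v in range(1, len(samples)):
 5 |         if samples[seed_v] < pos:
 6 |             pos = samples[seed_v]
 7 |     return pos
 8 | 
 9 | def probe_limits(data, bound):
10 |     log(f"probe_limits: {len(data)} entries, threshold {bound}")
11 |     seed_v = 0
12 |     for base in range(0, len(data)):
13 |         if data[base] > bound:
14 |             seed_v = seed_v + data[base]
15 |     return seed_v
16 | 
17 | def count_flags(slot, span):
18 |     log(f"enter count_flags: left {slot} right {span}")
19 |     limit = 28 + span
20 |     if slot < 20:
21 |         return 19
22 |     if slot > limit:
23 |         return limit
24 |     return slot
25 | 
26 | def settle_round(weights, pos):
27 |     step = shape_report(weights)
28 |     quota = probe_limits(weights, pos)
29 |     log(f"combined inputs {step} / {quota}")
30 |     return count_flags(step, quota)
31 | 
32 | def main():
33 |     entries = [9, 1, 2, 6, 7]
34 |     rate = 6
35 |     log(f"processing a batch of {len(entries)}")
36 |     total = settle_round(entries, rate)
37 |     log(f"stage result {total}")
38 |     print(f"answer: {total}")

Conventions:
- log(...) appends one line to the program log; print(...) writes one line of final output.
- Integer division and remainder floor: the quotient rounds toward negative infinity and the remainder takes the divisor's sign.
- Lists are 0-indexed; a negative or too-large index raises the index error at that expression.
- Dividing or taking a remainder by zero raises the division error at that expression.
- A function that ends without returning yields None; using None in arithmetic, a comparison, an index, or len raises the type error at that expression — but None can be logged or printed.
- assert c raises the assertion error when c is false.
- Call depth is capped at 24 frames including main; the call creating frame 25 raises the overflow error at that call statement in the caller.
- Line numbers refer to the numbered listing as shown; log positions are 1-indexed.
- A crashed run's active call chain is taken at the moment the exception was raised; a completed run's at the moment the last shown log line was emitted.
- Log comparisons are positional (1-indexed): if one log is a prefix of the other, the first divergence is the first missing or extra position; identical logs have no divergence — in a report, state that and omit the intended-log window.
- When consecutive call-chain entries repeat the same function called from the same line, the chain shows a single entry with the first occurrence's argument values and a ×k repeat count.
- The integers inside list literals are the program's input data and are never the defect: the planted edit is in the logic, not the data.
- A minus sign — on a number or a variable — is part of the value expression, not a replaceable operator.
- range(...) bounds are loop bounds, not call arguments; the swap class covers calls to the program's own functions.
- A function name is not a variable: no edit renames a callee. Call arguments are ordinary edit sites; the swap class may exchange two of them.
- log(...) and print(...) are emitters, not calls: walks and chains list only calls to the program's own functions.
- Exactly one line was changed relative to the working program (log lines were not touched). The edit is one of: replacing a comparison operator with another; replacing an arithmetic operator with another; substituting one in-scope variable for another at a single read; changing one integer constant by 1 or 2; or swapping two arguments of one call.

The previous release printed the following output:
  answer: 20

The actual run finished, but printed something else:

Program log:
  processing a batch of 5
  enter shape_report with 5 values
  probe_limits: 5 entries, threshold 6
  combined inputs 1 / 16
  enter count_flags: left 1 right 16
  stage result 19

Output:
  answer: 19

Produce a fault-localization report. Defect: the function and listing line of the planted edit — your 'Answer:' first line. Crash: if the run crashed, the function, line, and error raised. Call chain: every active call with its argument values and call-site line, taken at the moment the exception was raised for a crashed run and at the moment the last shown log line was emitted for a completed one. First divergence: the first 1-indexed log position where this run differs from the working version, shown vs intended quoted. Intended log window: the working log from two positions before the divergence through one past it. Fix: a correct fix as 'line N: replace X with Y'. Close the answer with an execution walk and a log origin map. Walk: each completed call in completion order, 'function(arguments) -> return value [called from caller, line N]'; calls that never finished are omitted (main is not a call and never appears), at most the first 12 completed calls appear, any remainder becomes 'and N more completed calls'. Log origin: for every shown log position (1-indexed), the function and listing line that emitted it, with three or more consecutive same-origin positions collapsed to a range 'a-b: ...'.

Answer: the defect is in count_flags at line 21.
Key observation: Position 6 is the first bad log line: 'stage result 19' should read 'stage result 20'.
Call chain: main.
First divergence: at position 6 the run shows 'stage result 19' where the working version logs 'stage result 20'.
Intended log window:
  4: combined inputs 1 / 16
  5: enter count_flags: left 1 right 16
  6: stage result 20
Execution walk:
  shape_report([9, 1, 2, 6, 7]) -> 1  [called from settle_round, line 27]
  probe_limits([9, 1, 2, 6, 7], 6) -> 16  [called from settle_round, line 28]
  count_flags(1, 16) -> 19  [called from settle_round, line 30]
  settle_round([9, 1, 2, 6, 7], 6) -> 19  [called from main, line 36]
Origin of each log line:
  1: logged in main at line 35
  2: logged in shape_report at line 2
  3: logged in probe_limits at line 10
  4: logged in settle_round at line 29
  5: logged in count_flags at line 18
  6: logged in main at line 37
A correct fix: line 21: replace `19` with `20`.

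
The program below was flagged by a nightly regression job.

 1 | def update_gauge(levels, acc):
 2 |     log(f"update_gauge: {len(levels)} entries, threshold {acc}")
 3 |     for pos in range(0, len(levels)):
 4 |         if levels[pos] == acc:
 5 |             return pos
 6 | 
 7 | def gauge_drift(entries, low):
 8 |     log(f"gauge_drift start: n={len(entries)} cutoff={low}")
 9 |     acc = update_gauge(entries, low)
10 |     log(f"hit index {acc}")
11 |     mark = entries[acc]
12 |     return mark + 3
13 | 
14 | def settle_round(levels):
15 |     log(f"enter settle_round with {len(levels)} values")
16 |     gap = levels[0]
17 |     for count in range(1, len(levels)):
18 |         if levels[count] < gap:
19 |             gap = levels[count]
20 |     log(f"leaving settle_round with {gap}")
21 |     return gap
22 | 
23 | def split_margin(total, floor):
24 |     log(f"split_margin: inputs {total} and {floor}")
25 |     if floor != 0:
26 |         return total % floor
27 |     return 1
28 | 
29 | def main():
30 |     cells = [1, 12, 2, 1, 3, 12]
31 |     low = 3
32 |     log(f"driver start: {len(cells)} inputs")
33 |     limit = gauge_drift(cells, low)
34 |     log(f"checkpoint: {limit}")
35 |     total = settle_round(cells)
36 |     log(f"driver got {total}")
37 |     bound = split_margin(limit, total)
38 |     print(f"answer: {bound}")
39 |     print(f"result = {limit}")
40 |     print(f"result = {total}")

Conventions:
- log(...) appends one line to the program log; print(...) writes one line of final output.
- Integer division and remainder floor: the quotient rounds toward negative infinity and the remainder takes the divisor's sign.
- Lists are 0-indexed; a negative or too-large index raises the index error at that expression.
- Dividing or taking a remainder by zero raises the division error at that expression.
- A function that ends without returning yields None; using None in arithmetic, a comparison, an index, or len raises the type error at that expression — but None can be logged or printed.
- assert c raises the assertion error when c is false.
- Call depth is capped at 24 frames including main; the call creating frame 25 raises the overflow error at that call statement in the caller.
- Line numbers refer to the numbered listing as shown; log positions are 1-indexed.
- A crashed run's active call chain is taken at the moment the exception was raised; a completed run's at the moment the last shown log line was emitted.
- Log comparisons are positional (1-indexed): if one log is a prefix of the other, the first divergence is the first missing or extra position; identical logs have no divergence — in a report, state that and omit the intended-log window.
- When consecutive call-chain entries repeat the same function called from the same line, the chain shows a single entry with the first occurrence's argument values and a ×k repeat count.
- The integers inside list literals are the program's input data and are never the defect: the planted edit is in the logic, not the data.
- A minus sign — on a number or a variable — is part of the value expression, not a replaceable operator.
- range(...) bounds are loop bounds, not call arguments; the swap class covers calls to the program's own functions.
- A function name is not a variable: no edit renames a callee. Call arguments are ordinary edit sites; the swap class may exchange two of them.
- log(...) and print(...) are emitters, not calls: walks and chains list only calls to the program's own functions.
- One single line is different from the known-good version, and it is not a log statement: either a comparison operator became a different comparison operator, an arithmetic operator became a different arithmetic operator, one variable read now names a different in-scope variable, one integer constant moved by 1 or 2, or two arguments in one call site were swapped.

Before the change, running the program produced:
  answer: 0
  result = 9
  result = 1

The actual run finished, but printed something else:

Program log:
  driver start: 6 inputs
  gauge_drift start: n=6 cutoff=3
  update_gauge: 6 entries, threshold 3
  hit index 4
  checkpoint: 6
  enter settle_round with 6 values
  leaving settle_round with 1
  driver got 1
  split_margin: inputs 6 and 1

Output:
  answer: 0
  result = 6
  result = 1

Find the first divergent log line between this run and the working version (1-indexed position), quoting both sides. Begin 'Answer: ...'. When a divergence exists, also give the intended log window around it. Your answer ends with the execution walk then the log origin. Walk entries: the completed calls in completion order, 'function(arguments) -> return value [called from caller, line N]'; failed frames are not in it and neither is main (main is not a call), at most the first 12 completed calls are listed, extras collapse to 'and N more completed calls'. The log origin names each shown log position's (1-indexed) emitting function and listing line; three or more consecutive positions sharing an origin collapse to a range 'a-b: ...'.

Answer: position 5; shown 'checkpoint: 6' vs intended 'checkpoint: 9'.
Intended log window:
  3: update_gauge: 6 entries, threshold 3
  4: hit index 4
  5: checkpoint: 9
  6: enter settle_round with 6 values
Execution walk:
  update_gauge([1, 12, 2, 1, 3, 12], 3) -> 4  [called from gauge_drift, line 9]
  gauge_drift([1, 12, 2, 1, 3, 12], 3) -> 6  [called from main, line 33]
  settle_round([1, 12, 2, 1, 3, 12]) -> 1  [called from main, line 35]
  split_margin(6, 1) -> 0  [called from main, line 37]
Log origins:
  1: emitted by main (line 32)
  2: emitted by gauge_drift (line 8)
  3: emitted by update_gauge (line 2)
  4: emitted by gauge_drift (line 10)
  5: emitted by main (line 34)
  6: emitted by settle_round (line 15)
  7: emitted by settle_round (line 20)
  8: emitted by main (line 36)
  9: emitted by split_margin (line 24)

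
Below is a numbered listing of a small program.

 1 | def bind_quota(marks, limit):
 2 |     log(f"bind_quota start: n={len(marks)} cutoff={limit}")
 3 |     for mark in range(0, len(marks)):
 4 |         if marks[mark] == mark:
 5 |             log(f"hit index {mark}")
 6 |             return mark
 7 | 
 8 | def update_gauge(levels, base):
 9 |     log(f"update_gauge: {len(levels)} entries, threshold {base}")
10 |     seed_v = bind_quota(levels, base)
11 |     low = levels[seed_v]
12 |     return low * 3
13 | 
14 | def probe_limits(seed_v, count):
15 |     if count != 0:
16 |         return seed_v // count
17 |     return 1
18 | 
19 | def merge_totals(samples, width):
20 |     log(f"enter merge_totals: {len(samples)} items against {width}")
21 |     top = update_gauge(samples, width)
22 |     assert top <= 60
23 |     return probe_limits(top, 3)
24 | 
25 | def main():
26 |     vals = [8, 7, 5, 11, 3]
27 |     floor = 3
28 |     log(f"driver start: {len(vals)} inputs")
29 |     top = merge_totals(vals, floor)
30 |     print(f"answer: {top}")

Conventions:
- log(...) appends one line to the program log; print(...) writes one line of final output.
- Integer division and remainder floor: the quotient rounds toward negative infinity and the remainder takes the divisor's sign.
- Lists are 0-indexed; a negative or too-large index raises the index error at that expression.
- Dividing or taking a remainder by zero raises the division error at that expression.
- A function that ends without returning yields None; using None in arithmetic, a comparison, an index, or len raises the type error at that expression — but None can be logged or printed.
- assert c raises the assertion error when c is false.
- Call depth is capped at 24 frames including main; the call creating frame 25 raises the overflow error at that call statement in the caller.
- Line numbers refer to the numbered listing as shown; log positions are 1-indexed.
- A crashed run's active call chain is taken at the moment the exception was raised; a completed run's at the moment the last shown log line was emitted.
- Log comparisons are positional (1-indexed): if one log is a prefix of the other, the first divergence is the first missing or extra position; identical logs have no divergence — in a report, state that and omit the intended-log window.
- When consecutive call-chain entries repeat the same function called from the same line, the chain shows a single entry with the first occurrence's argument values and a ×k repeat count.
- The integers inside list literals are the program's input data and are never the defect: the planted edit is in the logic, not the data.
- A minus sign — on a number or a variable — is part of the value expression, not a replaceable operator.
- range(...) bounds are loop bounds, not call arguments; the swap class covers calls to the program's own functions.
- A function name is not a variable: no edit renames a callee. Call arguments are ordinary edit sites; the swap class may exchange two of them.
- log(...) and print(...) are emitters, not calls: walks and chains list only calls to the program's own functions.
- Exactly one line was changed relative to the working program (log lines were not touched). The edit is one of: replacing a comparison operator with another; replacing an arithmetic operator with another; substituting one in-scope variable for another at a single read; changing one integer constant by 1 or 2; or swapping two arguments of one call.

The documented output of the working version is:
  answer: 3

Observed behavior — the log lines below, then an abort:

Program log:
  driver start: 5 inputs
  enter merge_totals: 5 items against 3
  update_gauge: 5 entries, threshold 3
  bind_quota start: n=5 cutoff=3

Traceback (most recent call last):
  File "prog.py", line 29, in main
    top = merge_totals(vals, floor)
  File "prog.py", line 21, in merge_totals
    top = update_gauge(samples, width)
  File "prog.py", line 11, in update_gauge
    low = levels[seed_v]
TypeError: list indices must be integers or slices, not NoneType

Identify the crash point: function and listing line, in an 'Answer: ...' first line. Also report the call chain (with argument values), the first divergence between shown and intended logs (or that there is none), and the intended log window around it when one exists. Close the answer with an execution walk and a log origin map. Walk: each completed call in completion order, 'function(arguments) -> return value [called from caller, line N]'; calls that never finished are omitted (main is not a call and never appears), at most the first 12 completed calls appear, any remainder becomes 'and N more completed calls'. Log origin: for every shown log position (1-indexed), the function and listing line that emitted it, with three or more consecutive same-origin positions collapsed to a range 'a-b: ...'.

Answer: the error was raised in update_gauge, line 11.
Key fact: The log ends early — 4 lines, where the working version next logs 'hit index 4'.
Call chain: main -> merge_totals([8, 7, 5, 11, 3], 3) (called at line 29) -> update_gauge([8, 7, 5, 11, 3], 3) (called at line 21).
First divergence: position 5 — after 4 matching lines the faulty run goes silent; intended next line 'hit index 4'.
Intended log window:
  3: update_gauge: 5 entries, threshold 3
  4: bind_quota start: n=5 cutoff=3
  5: hit index 4
Execution walk:
  bind_quota([8, 7, 5, 11, 3], 3) -> None  [called from update_gauge, line 10]
Log origin:
  1: from main, line 28
  2: from merge_totals, line 20
  3: from update_gauge, line 9
  4: from bind_quota, line 2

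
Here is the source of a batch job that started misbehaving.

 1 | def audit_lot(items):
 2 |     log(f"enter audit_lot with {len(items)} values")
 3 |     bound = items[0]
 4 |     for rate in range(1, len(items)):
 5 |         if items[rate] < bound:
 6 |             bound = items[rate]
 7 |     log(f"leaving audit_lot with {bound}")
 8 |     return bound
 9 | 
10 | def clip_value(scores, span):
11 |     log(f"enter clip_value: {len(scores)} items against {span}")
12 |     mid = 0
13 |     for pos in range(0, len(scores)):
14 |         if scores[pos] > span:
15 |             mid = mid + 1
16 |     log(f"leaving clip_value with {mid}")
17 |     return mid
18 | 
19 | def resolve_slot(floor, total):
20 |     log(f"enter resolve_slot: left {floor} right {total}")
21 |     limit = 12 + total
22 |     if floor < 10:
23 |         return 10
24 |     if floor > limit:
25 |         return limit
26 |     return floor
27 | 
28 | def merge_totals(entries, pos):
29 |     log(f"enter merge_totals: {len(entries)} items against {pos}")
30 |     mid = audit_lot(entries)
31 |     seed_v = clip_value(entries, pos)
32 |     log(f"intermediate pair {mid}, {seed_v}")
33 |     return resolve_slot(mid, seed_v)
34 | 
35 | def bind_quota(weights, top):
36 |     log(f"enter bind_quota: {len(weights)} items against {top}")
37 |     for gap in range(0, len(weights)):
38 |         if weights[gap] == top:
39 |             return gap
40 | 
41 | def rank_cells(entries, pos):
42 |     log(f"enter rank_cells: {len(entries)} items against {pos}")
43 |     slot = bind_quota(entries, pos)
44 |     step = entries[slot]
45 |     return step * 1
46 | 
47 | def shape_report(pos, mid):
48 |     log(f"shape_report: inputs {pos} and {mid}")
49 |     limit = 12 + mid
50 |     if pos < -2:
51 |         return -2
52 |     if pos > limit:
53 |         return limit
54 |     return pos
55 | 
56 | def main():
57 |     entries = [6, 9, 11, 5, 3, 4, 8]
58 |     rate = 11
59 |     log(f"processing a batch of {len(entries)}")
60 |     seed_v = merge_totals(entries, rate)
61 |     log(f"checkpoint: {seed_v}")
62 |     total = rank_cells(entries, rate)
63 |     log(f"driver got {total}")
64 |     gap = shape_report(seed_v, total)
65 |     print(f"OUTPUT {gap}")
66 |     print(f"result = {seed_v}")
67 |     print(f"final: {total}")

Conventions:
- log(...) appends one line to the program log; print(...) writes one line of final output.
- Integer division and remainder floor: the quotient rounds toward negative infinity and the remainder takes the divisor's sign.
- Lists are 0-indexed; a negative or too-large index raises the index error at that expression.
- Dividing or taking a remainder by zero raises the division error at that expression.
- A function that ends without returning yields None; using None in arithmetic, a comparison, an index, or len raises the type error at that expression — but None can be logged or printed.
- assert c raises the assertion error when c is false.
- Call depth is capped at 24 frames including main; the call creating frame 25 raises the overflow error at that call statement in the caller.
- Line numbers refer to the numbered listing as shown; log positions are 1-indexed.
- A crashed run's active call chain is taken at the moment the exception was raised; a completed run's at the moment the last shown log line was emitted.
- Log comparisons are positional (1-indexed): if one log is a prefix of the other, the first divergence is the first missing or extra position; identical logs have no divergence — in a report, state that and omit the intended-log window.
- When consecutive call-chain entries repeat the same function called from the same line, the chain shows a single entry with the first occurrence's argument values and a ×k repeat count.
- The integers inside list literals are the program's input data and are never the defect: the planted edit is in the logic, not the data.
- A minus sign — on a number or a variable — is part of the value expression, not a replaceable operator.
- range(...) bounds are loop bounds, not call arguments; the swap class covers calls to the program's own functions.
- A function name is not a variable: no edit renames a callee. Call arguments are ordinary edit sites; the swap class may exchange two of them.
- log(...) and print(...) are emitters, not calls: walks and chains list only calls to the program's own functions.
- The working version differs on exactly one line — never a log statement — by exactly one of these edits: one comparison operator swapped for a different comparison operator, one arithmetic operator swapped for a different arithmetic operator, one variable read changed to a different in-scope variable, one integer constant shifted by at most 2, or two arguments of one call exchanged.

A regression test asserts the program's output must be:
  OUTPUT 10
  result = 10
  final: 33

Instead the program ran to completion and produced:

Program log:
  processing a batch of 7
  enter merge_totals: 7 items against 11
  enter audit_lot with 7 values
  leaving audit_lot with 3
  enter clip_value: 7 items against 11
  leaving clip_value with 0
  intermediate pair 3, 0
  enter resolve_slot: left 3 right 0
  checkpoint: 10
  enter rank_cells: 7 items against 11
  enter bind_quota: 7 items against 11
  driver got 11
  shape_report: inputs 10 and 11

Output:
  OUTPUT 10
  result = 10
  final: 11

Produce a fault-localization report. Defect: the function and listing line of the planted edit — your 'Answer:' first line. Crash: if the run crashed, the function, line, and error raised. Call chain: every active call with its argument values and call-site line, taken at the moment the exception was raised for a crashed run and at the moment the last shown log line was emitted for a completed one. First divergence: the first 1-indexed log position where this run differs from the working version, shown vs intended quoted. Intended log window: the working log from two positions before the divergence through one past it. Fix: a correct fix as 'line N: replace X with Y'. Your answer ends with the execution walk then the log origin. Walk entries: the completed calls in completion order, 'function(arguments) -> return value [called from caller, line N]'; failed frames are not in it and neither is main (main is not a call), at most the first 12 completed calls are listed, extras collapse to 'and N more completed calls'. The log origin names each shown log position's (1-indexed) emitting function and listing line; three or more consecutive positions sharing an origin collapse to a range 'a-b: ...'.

Answer: the defect is in rank_cells at line 45.
The tell: Everything matches until log position 12, which reads 'driver got 11' in place of 'driver got 33'.
Call chain: main -> shape_report(10, 11) (called at line 64).
First divergence: at position 12 the run shows 'driver got 11' where the working version logs 'driver got 33'.
Intended log window:
  10: enter rank_cells: 7 items against 11
  11: enter bind_quota: 7 items against 11
  12: driver got 33
  13: shape_report: inputs 10 and 33
Execution walk:
  audit_lot([6, 9, 11, 5, 3, 4, 8]) -> 3  [called from merge_totals, line 30]
  clip_value([6, 9, 11, 5, 3, 4, 8], 11) -> 0  [called from merge_totals, line 31]
  resolve_slot(3, 0) -> 10  [called from merge_totals, line 33]
  merge_totals([6, 9, 11, 5, 3, 4, 8], 11) -> 10  [called from main, line 60]
  bind_quota([6, 9, 11, 5, 3, 4, 8], 11) -> 2  [called from rank_cells, line 43]
  rank_cells([6, 9, 11, 5, 3, 4, 8], 11) -> 11  [called from main, line 62]
  shape_report(10, 11) -> 10  [called from main, line 64]
Origin of each log line:
  1: from main, line 59
  2: from merge_totals, line 29
  3: from audit_lot, line 2
  4: from audit_lot, line 7
  5: from clip_value, line 11
  6: from clip_value, line 16
  7: from merge_totals, line 32
  8: from resolve_slot, line 20
  9: from main, line 61
  10: from rank_cells, line 42
  11: from bind_quota, line 36
  12: from main, line 63
  13: from shape_report, line 48
A correct fix: line 45: replace `1` with `3`.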